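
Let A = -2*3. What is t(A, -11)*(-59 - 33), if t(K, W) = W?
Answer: 1012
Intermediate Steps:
A = -6
t(A, -11)*(-59 - 33) = -11*(-59 - 33) = -11*(-92) = 1012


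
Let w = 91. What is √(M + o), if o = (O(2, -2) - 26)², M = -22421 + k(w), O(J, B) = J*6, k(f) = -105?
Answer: I*√22330 ≈ 149.43*I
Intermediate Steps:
O(J, B) = 6*J
M = -22526 (M = -22421 - 105 = -22526)
o = 196 (o = (6*2 - 26)² = (12 - 26)² = (-14)² = 196)
√(M + o) = √(-22526 + 196) = √(-22330) = I*√22330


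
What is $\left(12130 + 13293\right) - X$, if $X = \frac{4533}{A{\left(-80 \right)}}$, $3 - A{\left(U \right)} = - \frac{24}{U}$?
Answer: $\frac{213697}{9} \approx 23744.0$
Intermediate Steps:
$A{\left(U \right)} = 3 + \frac{24}{U}$ ($A{\left(U \right)} = 3 - - \frac{24}{U} = 3 + \frac{24}{U}$)
$X = \frac{15110}{9}$ ($X = \frac{4533}{3 + \frac{24}{-80}} = \frac{4533}{3 + 24 \left(- \frac{1}{80}\right)} = \frac{4533}{3 - \frac{3}{10}} = \frac{4533}{\frac{27}{10}} = 4533 \cdot \frac{10}{27} = \frac{15110}{9} \approx 1678.9$)
$\left(12130 + 13293\right) - X = \left(12130 + 13293\right) - \frac{15110}{9} = 25423 - \frac{15110}{9} = \frac{213697}{9}$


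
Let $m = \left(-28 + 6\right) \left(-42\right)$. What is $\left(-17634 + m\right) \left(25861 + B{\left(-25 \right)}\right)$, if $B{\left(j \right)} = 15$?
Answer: $-432387960$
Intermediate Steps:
$m = 924$ ($m = \left(-22\right) \left(-42\right) = 924$)
$\left(-17634 + m\right) \left(25861 + B{\left(-25 \right)}\right) = \left(-17634 + 924\right) \left(25861 + 15\right) = \left(-16710\right) 25876 = -432387960$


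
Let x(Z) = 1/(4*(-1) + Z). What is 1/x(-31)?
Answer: -35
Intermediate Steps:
x(Z) = 1/(-4 + Z)
1/x(-31) = 1/(1/(-4 - 31)) = 1/(1/(-35)) = 1/(-1/35) = -35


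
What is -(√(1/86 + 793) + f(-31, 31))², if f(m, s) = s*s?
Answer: -(82646 + √5865114)²/7396 ≈ -9.7844e+5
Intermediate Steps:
f(m, s) = s²
-(√(1/86 + 793) + f(-31, 31))² = -(√(1/86 + 793) + 31²)² = -(√(1/86 + 793) + 961)² = -(√(68199/86) + 961)² = -(√5865114/86 + 961)² = -(961 + √5865114/86)²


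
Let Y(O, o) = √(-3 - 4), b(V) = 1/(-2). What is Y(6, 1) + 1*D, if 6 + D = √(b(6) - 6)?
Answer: -6 + I*√7 + I*√26/2 ≈ -6.0 + 5.1953*I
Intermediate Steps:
b(V) = -½
Y(O, o) = I*√7 (Y(O, o) = √(-7) = I*√7)
D = -6 + I*√26/2 (D = -6 + √(-½ - 6) = -6 + √(-13/2) = -6 + I*√26/2 ≈ -6.0 + 2.5495*I)
Y(6, 1) + 1*D = I*√7 + 1*(-6 + I*√26/2) = I*√7 + (-6 + I*√26/2) = -6 + I*√7 + I*√26/2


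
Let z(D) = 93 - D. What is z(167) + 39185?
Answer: 39111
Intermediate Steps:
z(167) + 39185 = (93 - 1*167) + 39185 = (93 - 167) + 39185 = -74 + 39185 = 39111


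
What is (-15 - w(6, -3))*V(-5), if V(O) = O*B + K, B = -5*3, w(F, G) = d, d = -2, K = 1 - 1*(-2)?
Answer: -1014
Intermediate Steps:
K = 3 (K = 1 + 2 = 3)
w(F, G) = -2
B = -15
V(O) = 3 - 15*O (V(O) = O*(-15) + 3 = -15*O + 3 = 3 - 15*O)
(-15 - w(6, -3))*V(-5) = (-15 - 1*(-2))*(3 - 15*(-5)) = (-15 + 2)*(3 + 75) = -13*78 = -1014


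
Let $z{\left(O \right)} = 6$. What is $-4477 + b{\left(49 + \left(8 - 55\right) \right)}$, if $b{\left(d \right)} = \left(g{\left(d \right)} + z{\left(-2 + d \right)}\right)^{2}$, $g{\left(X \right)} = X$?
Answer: $-4413$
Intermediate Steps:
$b{\left(d \right)} = \left(6 + d\right)^{2}$ ($b{\left(d \right)} = \left(d + 6\right)^{2} = \left(6 + d\right)^{2}$)
$-4477 + b{\left(49 + \left(8 - 55\right) \right)} = -4477 + \left(6 + \left(49 + \left(8 - 55\right)\right)\right)^{2} = -4477 + \left(6 + \left(49 - 47\right)\right)^{2} = -4477 + \left(6 + 2\right)^{2} = -4477 + 8^{2} = -4477 + 64 = -4413$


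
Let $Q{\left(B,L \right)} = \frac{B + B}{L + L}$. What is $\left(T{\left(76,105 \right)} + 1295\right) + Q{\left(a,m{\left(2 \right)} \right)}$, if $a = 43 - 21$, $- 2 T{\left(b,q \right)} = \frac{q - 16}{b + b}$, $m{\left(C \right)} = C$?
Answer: $\frac{396935}{304} \approx 1305.7$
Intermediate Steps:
$T{\left(b,q \right)} = - \frac{-16 + q}{4 b}$ ($T{\left(b,q \right)} = - \frac{\left(q - 16\right) \frac{1}{b + b}}{2} = - \frac{\left(-16 + q\right) \frac{1}{2 b}}{2} = - \frac{\frac{1}{2} \frac{1}{b} \left(-16 + q\right)}{2} = - \frac{-16 + q}{4 b}$)
$a = 22$
$Q{\left(B,L \right)} = \frac{B}{L}$ ($Q{\left(B,L \right)} = \frac{2 B}{2 L} = 2 B \frac{1}{2 L} = \frac{B}{L}$)
$\left(T{\left(76,105 \right)} + 1295\right) + Q{\left(a,m{\left(2 \right)} \right)} = \left(\frac{16 - 105}{4 \cdot 76} + 1295\right) + \frac{22}{2} = \left(\frac{1}{4} \cdot \frac{1}{76} \left(16 - 105\right) + 1295\right) + 22 \cdot \frac{1}{2} = \left(\frac{1}{4} \cdot \frac{1}{76} \left(-89\right) + 1295\right) + 11 = \left(- \frac{89}{304} + 1295\right) + 11 = \frac{393591}{304} + 11 = \frac{396935}{304}$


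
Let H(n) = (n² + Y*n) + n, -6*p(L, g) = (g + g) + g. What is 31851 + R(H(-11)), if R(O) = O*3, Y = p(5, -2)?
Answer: 32148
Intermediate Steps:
p(L, g) = -g/2 (p(L, g) = -((g + g) + g)/6 = -(2*g + g)/6 = -g/2)
Y = 1 (Y = -½*(-2) = 1)
H(n) = n² + 2*n (H(n) = (n² + 1*n) + n = (n² + n) + n = (n + n²) + n = n² + 2*n)
R(O) = 3*O
31851 + R(H(-11)) = 31851 + 3*(-11*(2 - 11)) = 31851 + 3*(-11*(-9)) = 31851 + 3*99 = 31851 + 297 = 32148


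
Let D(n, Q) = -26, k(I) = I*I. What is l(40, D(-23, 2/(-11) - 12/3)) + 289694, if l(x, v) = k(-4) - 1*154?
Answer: 289556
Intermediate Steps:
k(I) = I²
l(x, v) = -138 (l(x, v) = (-4)² - 1*154 = 16 - 154 = -138)
l(40, D(-23, 2/(-11) - 12/3)) + 289694 = -138 + 289694 = 289556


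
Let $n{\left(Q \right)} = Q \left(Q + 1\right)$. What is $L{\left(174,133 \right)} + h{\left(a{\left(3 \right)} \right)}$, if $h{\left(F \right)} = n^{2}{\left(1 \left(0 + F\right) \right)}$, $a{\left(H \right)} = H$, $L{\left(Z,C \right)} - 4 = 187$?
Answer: $335$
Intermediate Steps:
$L{\left(Z,C \right)} = 191$ ($L{\left(Z,C \right)} = 4 + 187 = 191$)
$n{\left(Q \right)} = Q \left(1 + Q\right)$
$h{\left(F \right)} = F^{2} \left(1 + F\right)^{2}$ ($h{\left(F \right)} = \left(1 \left(0 + F\right) \left(1 + 1 \left(0 + F\right)\right)\right)^{2} = \left(1 F \left(1 + 1 F\right)\right)^{2} = \left(F \left(1 + F\right)\right)^{2} = F^{2} \left(1 + F\right)^{2}$)
$L{\left(174,133 \right)} + h{\left(a{\left(3 \right)} \right)} = 191 + 3^{2} \left(1 + 3\right)^{2} = 191 + 9 \cdot 4^{2} = 191 + 9 \cdot 16 = 191 + 144 = 335$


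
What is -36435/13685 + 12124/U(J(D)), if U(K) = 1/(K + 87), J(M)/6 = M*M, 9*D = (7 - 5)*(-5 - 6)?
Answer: 15724157321/10557 ≈ 1.4895e+6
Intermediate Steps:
D = -22/9 (D = ((7 - 5)*(-5 - 6))/9 = (2*(-11))/9 = (⅑)*(-22) = -22/9 ≈ -2.4444)
J(M) = 6*M² (J(M) = 6*(M*M) = 6*M²)
U(K) = 1/(87 + K)
-36435/13685 + 12124/U(J(D)) = -36435/13685 + 12124/(1/(87 + 6*(-22/9)²)) = -36435*1/13685 + 12124/(1/(87 + 6*(484/81))) = -1041/391 + 12124/(1/(87 + 968/27)) = -1041/391 + 12124/(1/(3317/27)) = -1041/391 + 12124/(27/3317) = -1041/391 + 12124*(3317/27) = -1041/391 + 40215308/27 = 15724157321/10557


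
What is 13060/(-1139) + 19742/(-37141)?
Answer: -507547598/42303599 ≈ -11.998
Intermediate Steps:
13060/(-1139) + 19742/(-37141) = 13060*(-1/1139) + 19742*(-1/37141) = -13060/1139 - 19742/37141 = -507547598/42303599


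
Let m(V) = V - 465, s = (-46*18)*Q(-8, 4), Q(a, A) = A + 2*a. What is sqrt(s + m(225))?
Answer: 4*sqrt(606) ≈ 98.468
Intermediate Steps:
s = 9936 (s = (-46*18)*(4 + 2*(-8)) = -828*(4 - 16) = -828*(-12) = 9936)
m(V) = -465 + V
sqrt(s + m(225)) = sqrt(9936 + (-465 + 225)) = sqrt(9936 - 240) = sqrt(9696) = 4*sqrt(606)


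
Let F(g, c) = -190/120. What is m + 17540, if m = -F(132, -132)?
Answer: 210499/12 ≈ 17542.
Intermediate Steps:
F(g, c) = -19/12 (F(g, c) = -190*1/120 = -19/12)
m = 19/12 (m = -1*(-19/12) = 19/12 ≈ 1.5833)
m + 17540 = 19/12 + 17540 = 210499/12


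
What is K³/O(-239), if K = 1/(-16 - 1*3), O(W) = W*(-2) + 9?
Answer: -1/3340333 ≈ -2.9937e-7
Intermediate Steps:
O(W) = 9 - 2*W (O(W) = -2*W + 9 = 9 - 2*W)
K = -1/19 (K = 1/(-16 - 3) = 1/(-19) = -1/19 ≈ -0.052632)
K³/O(-239) = (-1/19)³/(9 - 2*(-239)) = -1/(6859*(9 + 478)) = -1/6859/487 = -1/6859*1/487 = -1/3340333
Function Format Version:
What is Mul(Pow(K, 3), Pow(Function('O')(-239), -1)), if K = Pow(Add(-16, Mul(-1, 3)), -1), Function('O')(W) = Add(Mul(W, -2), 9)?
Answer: Rational(-1, 3340333) ≈ -2.9937e-7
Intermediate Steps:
Function('O')(W) = Add(9, Mul(-2, W)) (Function('O')(W) = Add(Mul(-2, W), 9) = Add(9, Mul(-2, W)))
K = Rational(-1, 19) (K = Pow(Add(-16, -3), -1) = Pow(-19, -1) = Rational(-1, 19) ≈ -0.052632)
Mul(Pow(K, 3), Pow(Function('O')(-239), -1)) = Mul(Pow(Rational(-1, 19), 3), Pow(Add(9, Mul(-2, -239)), -1)) = Mul(Rational(-1, 6859), Pow(Add(9, 478), -1)) = Mul(Rational(-1, 6859), Pow(487, -1)) = Mul(Rational(-1, 6859), Rational(1, 487)) = Rational(-1, 3340333)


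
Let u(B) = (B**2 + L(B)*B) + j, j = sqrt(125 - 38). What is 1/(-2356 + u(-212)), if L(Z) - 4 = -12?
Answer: 44284/1961072569 - sqrt(87)/1961072569 ≈ 2.2577e-5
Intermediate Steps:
L(Z) = -8 (L(Z) = 4 - 12 = -8)
j = sqrt(87) ≈ 9.3274
u(B) = sqrt(87) + B**2 - 8*B (u(B) = (B**2 - 8*B) + sqrt(87) = sqrt(87) + B**2 - 8*B)
1/(-2356 + u(-212)) = 1/(-2356 + (sqrt(87) + (-212)**2 - 8*(-212))) = 1/(-2356 + (sqrt(87) + 44944 + 1696)) = 1/(-2356 + (46640 + sqrt(87))) = 1/(44284 + sqrt(87))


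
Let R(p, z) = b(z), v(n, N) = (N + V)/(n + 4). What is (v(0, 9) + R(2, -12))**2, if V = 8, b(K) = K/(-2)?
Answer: 1681/16 ≈ 105.06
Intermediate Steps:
b(K) = -K/2 (b(K) = K*(-1/2) = -K/2)
v(n, N) = (8 + N)/(4 + n) (v(n, N) = (N + 8)/(n + 4) = (8 + N)/(4 + n))
R(p, z) = -z/2
(v(0, 9) + R(2, -12))**2 = ((8 + 9)/(4 + 0) - 1/2*(-12))**2 = (17/4 + 6)**2 = (41/4)**2 = 1681/16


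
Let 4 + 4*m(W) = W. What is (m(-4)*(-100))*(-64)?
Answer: -12800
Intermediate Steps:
m(W) = -1 + W/4
(m(-4)*(-100))*(-64) = ((-1 + (1/4)*(-4))*(-100))*(-64) = ((-1 - 1)*(-100))*(-64) = -2*(-100)*(-64) = 200*(-64) = -12800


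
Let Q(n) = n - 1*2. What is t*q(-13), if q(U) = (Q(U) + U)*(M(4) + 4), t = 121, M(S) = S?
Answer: -27104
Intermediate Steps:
Q(n) = -2 + n (Q(n) = n - 2 = -2 + n)
q(U) = -16 + 16*U (q(U) = ((-2 + U) + U)*(4 + 4) = (-2 + 2*U)*8 = -16 + 16*U)
t*q(-13) = 121*(-16 + 16*(-13)) = 121*(-16 - 208) = 121*(-224) = -27104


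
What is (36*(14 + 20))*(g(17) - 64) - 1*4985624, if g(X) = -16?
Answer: -5083544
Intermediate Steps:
(36*(14 + 20))*(g(17) - 64) - 1*4985624 = (36*(14 + 20))*(-16 - 64) - 1*4985624 = (36*34)*(-80) - 4985624 = 1224*(-80) - 4985624 = -97920 - 4985624 = -5083544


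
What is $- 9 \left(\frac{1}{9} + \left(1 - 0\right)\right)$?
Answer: $-10$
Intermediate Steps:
$- 9 \left(\frac{1}{9} + \left(1 - 0\right)\right) = - 9 \left(\frac{1}{9} + \left(1 + 0\right)\right) = - 9 \left(\frac{1}{9} + 1\right) = \left(-9\right) \frac{10}{9} = -10$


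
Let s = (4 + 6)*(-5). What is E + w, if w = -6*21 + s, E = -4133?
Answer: -4309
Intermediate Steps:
s = -50 (s = 10*(-5) = -50)
w = -176 (w = -6*21 - 50 = -126 - 50 = -176)
E + w = -4133 - 176 = -4309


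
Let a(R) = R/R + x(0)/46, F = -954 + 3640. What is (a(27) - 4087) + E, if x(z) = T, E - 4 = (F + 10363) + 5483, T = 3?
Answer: 664703/46 ≈ 14450.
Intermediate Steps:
F = 2686
E = 18536 (E = 4 + ((2686 + 10363) + 5483) = 4 + (13049 + 5483) = 4 + 18532 = 18536)
x(z) = 3
a(R) = 49/46 (a(R) = R/R + 3/46 = 1 + 3*(1/46) = 1 + 3/46 = 49/46)
(a(27) - 4087) + E = (49/46 - 4087) + 18536 = -187953/46 + 18536 = 664703/46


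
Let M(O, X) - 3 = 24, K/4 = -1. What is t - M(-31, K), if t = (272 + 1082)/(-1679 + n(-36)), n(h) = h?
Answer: -47659/1715 ≈ -27.789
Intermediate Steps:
K = -4 (K = 4*(-1) = -4)
M(O, X) = 27 (M(O, X) = 3 + 24 = 27)
t = -1354/1715 (t = (272 + 1082)/(-1679 - 36) = 1354/(-1715) = 1354*(-1/1715) = -1354/1715 ≈ -0.78950)
t - M(-31, K) = -1354/1715 - 1*27 = -1354/1715 - 27 = -47659/1715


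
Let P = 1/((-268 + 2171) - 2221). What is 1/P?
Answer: -318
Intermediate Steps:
P = -1/318 (P = 1/(1903 - 2221) = 1/(-318) = -1/318 ≈ -0.0031447)
1/P = 1/(-1/318) = -318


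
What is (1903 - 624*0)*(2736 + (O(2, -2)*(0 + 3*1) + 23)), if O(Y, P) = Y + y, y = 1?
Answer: 5267504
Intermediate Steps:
O(Y, P) = 1 + Y (O(Y, P) = Y + 1 = 1 + Y)
(1903 - 624*0)*(2736 + (O(2, -2)*(0 + 3*1) + 23)) = (1903 - 624*0)*(2736 + ((1 + 2)*(0 + 3*1) + 23)) = (1903 + 0)*(2736 + (3*(0 + 3) + 23)) = 1903*(2736 + (3*3 + 23)) = 1903*(2736 + (9 + 23)) = 1903*(2736 + 32) = 1903*2768 = 5267504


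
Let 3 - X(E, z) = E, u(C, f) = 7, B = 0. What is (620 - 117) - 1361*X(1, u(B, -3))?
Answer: -2219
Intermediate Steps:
X(E, z) = 3 - E
(620 - 117) - 1361*X(1, u(B, -3)) = (620 - 117) - 1361*(3 - 1*1) = 503 - 1361*(3 - 1) = 503 - 1361*2 = 503 - 2722 = -2219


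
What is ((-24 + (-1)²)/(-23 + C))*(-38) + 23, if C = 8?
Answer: -529/15 ≈ -35.267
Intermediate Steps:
((-24 + (-1)²)/(-23 + C))*(-38) + 23 = ((-24 + (-1)²)/(-23 + 8))*(-38) + 23 = ((-24 + 1)/(-15))*(-38) + 23 = -23*(-1/15)*(-38) + 23 = (23/15)*(-38) + 23 = -874/15 + 23 = -529/15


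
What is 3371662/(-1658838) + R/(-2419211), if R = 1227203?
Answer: -5096246384398/2006539568409 ≈ -2.5398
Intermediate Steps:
3371662/(-1658838) + R/(-2419211) = 3371662/(-1658838) + 1227203/(-2419211) = 3371662*(-1/1658838) + 1227203*(-1/2419211) = -1685831/829419 - 1227203/2419211 = -5096246384398/2006539568409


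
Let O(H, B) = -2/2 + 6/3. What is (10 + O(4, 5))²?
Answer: 121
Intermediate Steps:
O(H, B) = 1 (O(H, B) = -2*½ + 6*(⅓) = -1 + 2 = 1)
(10 + O(4, 5))² = (10 + 1)² = 11² = 121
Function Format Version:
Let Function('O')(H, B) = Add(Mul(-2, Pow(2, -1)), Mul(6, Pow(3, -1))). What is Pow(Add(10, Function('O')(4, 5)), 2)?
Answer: 121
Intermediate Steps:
Function('O')(H, B) = 1 (Function('O')(H, B) = Add(Mul(-2, Rational(1, 2)), Mul(6, Rational(1, 3))) = Add(-1, 2) = 1)
Pow(Add(10, Function('O')(4, 5)), 2) = Pow(Add(10, 1), 2) = Pow(11, 2) = 121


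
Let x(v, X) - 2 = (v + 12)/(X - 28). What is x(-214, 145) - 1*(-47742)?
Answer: 5585846/117 ≈ 47742.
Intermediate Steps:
x(v, X) = 2 + (12 + v)/(-28 + X) (x(v, X) = 2 + (v + 12)/(X - 28) = 2 + (12 + v)/(-28 + X))
x(-214, 145) - 1*(-47742) = (-44 - 214 + 2*145)/(-28 + 145) - 1*(-47742) = (-44 - 214 + 290)/117 + 47742 = (1/117)*32 + 47742 = 32/117 + 47742 = 5585846/117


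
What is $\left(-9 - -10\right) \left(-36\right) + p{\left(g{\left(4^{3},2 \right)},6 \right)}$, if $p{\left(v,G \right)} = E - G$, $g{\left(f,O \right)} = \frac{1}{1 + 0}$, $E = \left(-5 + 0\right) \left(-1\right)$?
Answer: $-37$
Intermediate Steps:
$E = 5$ ($E = \left(-5\right) \left(-1\right) = 5$)
$g{\left(f,O \right)} = 1$ ($g{\left(f,O \right)} = 1^{-1} = 1$)
$p{\left(v,G \right)} = 5 - G$
$\left(-9 - -10\right) \left(-36\right) + p{\left(g{\left(4^{3},2 \right)},6 \right)} = \left(-9 - -10\right) \left(-36\right) + \left(5 - 6\right) = \left(-9 + 10\right) \left(-36\right) + \left(5 - 6\right) = 1 \left(-36\right) - 1 = -36 - 1 = -37$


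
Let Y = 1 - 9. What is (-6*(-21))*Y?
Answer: -1008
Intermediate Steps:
Y = -8
(-6*(-21))*Y = -6*(-21)*(-8) = 126*(-8) = -1008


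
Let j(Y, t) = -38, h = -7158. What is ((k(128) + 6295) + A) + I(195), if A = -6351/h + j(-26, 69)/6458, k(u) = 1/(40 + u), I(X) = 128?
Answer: 4157341354361/647169096 ≈ 6423.9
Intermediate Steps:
A = 6790459/7704394 (A = -6351/(-7158) - 38/6458 = -6351*(-1/7158) - 38*1/6458 = 2117/2386 - 19/3229 = 6790459/7704394 ≈ 0.88137)
((k(128) + 6295) + A) + I(195) = ((1/(40 + 128) + 6295) + 6790459/7704394) + 128 = ((1/168 + 6295) + 6790459/7704394) + 128 = (1057561/168 + 6790459/7704394) + 128 = 4074503710073/647169096 + 128 = 4157341354361/647169096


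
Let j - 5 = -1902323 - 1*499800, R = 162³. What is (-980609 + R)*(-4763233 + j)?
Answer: -23437282727569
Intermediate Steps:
R = 4251528
j = -2402118 (j = 5 + (-1902323 - 1*499800) = 5 + (-1902323 - 499800) = 5 - 2402123 = -2402118)
(-980609 + R)*(-4763233 + j) = (-980609 + 4251528)*(-4763233 - 2402118) = 3270919*(-7165351) = -23437282727569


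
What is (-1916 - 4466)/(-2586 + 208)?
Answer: 3191/1189 ≈ 2.6838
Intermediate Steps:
(-1916 - 4466)/(-2586 + 208) = -6382/(-2378) = -6382*(-1/2378) = 3191/1189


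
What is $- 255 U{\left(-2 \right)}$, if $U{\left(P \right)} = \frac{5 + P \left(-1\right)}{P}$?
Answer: $\frac{1785}{2} \approx 892.5$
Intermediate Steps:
$U{\left(P \right)} = \frac{5 - P}{P}$
$- 255 U{\left(-2 \right)} = - 255 \frac{5 - -2}{-2} = - 255 \left(- \frac{5 + 2}{2}\right) = - 255 \left(\left(- \frac{1}{2}\right) 7\right) = \left(-255\right) \left(- \frac{7}{2}\right) = \frac{1785}{2}$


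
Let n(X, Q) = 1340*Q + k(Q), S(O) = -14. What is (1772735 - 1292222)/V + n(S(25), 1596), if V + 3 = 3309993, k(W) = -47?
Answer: 2359573974861/1103330 ≈ 2.1386e+6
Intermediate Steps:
V = 3309990 (V = -3 + 3309993 = 3309990)
n(X, Q) = -47 + 1340*Q (n(X, Q) = 1340*Q - 47 = -47 + 1340*Q)
(1772735 - 1292222)/V + n(S(25), 1596) = (1772735 - 1292222)/3309990 + (-47 + 1340*1596) = 480513*(1/3309990) + (-47 + 2138640) = 160171/1103330 + 2138593 = 2359573974861/1103330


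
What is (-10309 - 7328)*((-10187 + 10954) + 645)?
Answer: -24903444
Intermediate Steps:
(-10309 - 7328)*((-10187 + 10954) + 645) = -17637*(767 + 645) = -17637*1412 = -24903444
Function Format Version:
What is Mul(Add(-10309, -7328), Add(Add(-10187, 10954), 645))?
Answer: -24903444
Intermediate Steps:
Mul(Add(-10309, -7328), Add(Add(-10187, 10954), 645)) = Mul(-17637, Add(767, 645)) = Mul(-17637, 1412) = -24903444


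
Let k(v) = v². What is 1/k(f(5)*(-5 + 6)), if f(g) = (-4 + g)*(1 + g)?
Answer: 1/36 ≈ 0.027778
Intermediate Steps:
f(g) = (1 + g)*(-4 + g)
1/k(f(5)*(-5 + 6)) = 1/(((-4 + 5² - 3*5)*(-5 + 6))²) = 1/(((-4 + 25 - 15)*1)²) = 1/((6*1)²) = 1/(6²) = 1/36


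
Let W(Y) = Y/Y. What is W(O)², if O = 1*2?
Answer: 1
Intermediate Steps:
O = 2
W(Y) = 1
W(O)² = 1² = 1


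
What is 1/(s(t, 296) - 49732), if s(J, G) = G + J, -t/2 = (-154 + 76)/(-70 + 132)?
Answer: -31/1532438 ≈ -2.0229e-5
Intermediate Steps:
t = 78/31 (t = -2*(-154 + 76)/(-70 + 132) = -(-156)/62 = -2*(-39/31) = 78/31 ≈ 2.5161)
1/(s(t, 296) - 49732) = 1/((296 + 78/31) - 49732) = 1/(9254/31 - 49732) = 1/(-1532438/31) = -31/1532438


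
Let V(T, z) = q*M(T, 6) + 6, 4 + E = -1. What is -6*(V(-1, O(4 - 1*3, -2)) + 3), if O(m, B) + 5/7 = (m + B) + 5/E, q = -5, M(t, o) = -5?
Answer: -204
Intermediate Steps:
E = -5 (E = -4 - 1 = -5)
O(m, B) = -12/7 + B + m (O(m, B) = -5/7 + ((m + B) + 5/(-5)) = -5/7 + ((B + m) + 5*(-⅕)) = -5/7 + ((B + m) - 1) = -5/7 + (-1 + B + m) = -12/7 + B + m)
V(T, z) = 31 (V(T, z) = -5*(-5) + 6 = 25 + 6 = 31)
-6*(V(-1, O(4 - 1*3, -2)) + 3) = -6*(31 + 3) = -6*34 = -204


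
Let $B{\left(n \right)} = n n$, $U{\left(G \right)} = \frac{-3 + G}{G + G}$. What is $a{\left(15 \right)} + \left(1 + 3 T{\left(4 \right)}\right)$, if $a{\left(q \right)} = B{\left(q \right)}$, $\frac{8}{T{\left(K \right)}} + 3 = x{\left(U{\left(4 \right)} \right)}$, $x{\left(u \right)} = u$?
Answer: $\frac{5006}{23} \approx 217.65$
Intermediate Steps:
$U{\left(G \right)} = \frac{-3 + G}{2 G}$
$T{\left(K \right)} = - \frac{64}{23}$ ($T{\left(K \right)} = \frac{8}{-3 + \frac{-3 + 4}{2 \cdot 4}} = \frac{8}{-3 + \frac{1}{2} \cdot \frac{1}{4} \cdot 1} = \frac{8}{-3 + \frac{1}{8}} = \frac{8}{- \frac{23}{8}} = 8 \left(- \frac{8}{23}\right) = - \frac{64}{23}$)
$B{\left(n \right)} = n^{2}$
$a{\left(q \right)} = q^{2}$
$a{\left(15 \right)} + \left(1 + 3 T{\left(4 \right)}\right) = 15^{2} + \left(1 + 3 \left(- \frac{64}{23}\right)\right) = 225 + \left(1 - \frac{192}{23}\right) = 225 - \frac{169}{23} = \frac{5006}{23}$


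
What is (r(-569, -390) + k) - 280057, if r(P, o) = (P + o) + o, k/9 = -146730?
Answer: -1601976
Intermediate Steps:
k = -1320570 (k = 9*(-146730) = -1320570)
r(P, o) = P + 2*o
(r(-569, -390) + k) - 280057 = ((-569 + 2*(-390)) - 1320570) - 280057 = ((-569 - 780) - 1320570) - 280057 = (-1349 - 1320570) - 280057 = -1321919 - 280057 = -1601976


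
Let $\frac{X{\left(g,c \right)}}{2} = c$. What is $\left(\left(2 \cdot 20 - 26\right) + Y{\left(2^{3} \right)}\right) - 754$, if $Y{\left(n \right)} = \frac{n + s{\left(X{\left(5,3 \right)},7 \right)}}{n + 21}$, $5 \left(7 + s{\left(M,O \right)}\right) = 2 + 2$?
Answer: $- \frac{107291}{145} \approx -739.94$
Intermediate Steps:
$X{\left(g,c \right)} = 2 c$
$s{\left(M,O \right)} = - \frac{31}{5}$ ($s{\left(M,O \right)} = -7 + \frac{2 + 2}{5} = -7 + \frac{1}{5} \cdot 4 = -7 + \frac{4}{5} = - \frac{31}{5}$)
$Y{\left(n \right)} = \frac{- \frac{31}{5} + n}{21 + n}$ ($Y{\left(n \right)} = \frac{n - \frac{31}{5}}{n + 21} = \frac{- \frac{31}{5} + n}{21 + n}$)
$\left(\left(2 \cdot 20 - 26\right) + Y{\left(2^{3} \right)}\right) - 754 = \left(\left(2 \cdot 20 - 26\right) + \frac{- \frac{31}{5} + 2^{3}}{21 + 2^{3}}\right) - 754 = \left(\left(40 - 26\right) + \frac{- \frac{31}{5} + 8}{21 + 8}\right) - 754 = \left(14 + \frac{1}{29} \cdot \frac{9}{5}\right) - 754 = \left(14 + \frac{9}{145}\right) - 754 = \frac{2039}{145} - 754 = - \frac{107291}{145}$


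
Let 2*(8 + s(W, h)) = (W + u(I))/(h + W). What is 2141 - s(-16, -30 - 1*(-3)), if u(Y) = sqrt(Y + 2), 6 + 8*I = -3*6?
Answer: 92399/43 + I/86 ≈ 2148.8 + 0.011628*I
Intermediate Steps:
I = -3 (I = -3/4 + (-3*6)/8 = -3/4 + (1/8)*(-18) = -3/4 - 9/4 = -3)
u(Y) = sqrt(2 + Y)
s(W, h) = -8 + (I + W)/(2*(W + h)) (s(W, h) = -8 + ((W + sqrt(2 - 3))/(h + W))/2 = -8 + ((W + sqrt(-1))/(W + h))/2 = -8 + ((W + I)/(W + h))/2 = -8 + ((I + W)/(W + h))/2 = -8 + (I + W)/(2*(W + h)))
2141 - s(-16, -30 - 1*(-3)) = 2141 - (I - 16*(-30 - 1*(-3)) - 15*(-16))/(2*(-16 + (-30 - 1*(-3)))) = 2141 - (I - 16*(-30 + 3) + 240)/(2*(-16 + (-30 + 3))) = 2141 - (I - 16*(-27) + 240)/(2*(-16 - 27)) = 2141 - (I + 432 + 240)/(2*(-43)) = 2141 - (-1)*(672 + I)/(2*43) = 2141 - (-336/43 - I/86) = 2141 + (336/43 + I/86) = 92399/43 + I/86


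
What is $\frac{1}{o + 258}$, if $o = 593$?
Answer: $\frac{1}{851} \approx 0.0011751$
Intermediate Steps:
$\frac{1}{o + 258} = \frac{1}{593 + 258} = \frac{1}{851}$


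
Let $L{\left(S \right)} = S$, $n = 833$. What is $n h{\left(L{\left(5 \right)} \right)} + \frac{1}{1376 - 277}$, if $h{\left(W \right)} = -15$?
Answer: $- \frac{13732004}{1099} \approx -12495.0$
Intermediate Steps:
$n h{\left(L{\left(5 \right)} \right)} + \frac{1}{1376 - 277} = 833 \left(-15\right) + \frac{1}{1376 - 277} = -12495 + \frac{1}{1099} = - \frac{13732004}{1099}$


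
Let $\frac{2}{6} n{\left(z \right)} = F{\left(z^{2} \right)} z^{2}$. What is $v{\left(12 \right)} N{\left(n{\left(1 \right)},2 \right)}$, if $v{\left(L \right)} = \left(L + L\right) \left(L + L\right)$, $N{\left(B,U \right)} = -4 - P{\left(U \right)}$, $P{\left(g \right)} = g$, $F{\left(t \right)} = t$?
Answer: $-3456$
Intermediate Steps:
$n{\left(z \right)} = 3 z^{4}$ ($n{\left(z \right)} = 3 z^{2} z^{2} = 3 z^{4}$)
$N{\left(B,U \right)} = -4 - U$
$v{\left(L \right)} = 4 L^{2}$ ($v{\left(L \right)} = 2 L 2 L = 4 L^{2}$)
$v{\left(12 \right)} N{\left(n{\left(1 \right)},2 \right)} = 4 \cdot 12^{2} \left(-4 - 2\right) = 4 \cdot 144 \left(-4 - 2\right) = 576 \left(-6\right) = -3456$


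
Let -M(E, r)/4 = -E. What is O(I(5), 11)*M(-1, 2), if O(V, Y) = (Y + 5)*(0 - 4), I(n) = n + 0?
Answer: 256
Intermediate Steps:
I(n) = n
O(V, Y) = -20 - 4*Y (O(V, Y) = (5 + Y)*(-4) = -20 - 4*Y)
M(E, r) = 4*E (M(E, r) = -(-4)*E = 4*E)
O(I(5), 11)*M(-1, 2) = (-20 - 4*11)*(4*(-1)) = (-20 - 44)*(-4) = -64*(-4) = 256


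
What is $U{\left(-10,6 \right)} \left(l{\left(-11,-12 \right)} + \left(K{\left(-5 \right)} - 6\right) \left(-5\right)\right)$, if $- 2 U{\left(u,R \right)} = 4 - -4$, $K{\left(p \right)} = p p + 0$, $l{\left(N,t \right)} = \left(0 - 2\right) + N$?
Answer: $432$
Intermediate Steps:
$l{\left(N,t \right)} = -2 + N$
$K{\left(p \right)} = p^{2}$ ($K{\left(p \right)} = p^{2} + 0 = p^{2}$)
$U{\left(u,R \right)} = -4$ ($U{\left(u,R \right)} = - \frac{4 - -4}{2} = - \frac{4 + 4}{2} = \left(- \frac{1}{2}\right) 8 = -4$)
$U{\left(-10,6 \right)} \left(l{\left(-11,-12 \right)} + \left(K{\left(-5 \right)} - 6\right) \left(-5\right)\right) = - 4 \left(\left(-2 - 11\right) + \left(\left(-5\right)^{2} - 6\right) \left(-5\right)\right) = - 4 \left(-13 + \left(25 - 6\right) \left(-5\right)\right) = - 4 \left(-13 + 19 \left(-5\right)\right) = - 4 \left(-13 - 95\right) = \left(-4\right) \left(-108\right) = 432$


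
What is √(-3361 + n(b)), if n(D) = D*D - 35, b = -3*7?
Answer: I*√2955 ≈ 54.36*I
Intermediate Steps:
b = -21
n(D) = -35 + D² (n(D) = D² - 35 = -35 + D²)
√(-3361 + n(b)) = √(-3361 + (-35 + (-21)²)) = √(-3361 + (-35 + 441)) = √(-3361 + 406) = √(-2955) = I*√2955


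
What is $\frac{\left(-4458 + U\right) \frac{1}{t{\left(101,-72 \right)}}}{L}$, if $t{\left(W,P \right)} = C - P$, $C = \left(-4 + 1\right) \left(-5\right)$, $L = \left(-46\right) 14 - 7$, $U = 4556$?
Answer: $- \frac{14}{8091} \approx -0.0017303$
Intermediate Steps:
$L = -651$ ($L = -644 - 7 = -651$)
$C = 15$ ($C = \left(-3\right) \left(-5\right) = 15$)
$t{\left(W,P \right)} = 15 - P$
$\frac{\left(-4458 + U\right) \frac{1}{t{\left(101,-72 \right)}}}{L} = \frac{\left(-4458 + 4556\right) \frac{1}{15 - -72}}{-651} = \frac{98}{15 + 72} \left(- \frac{1}{651}\right) = \frac{98}{87} \left(- \frac{1}{651}\right) = - \frac{14}{8091}$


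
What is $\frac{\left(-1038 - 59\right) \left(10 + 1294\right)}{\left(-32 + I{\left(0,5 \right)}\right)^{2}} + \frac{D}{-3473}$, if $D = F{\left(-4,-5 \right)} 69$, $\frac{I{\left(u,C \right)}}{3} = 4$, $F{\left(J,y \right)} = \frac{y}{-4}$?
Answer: $- \frac{54001297}{15100} \approx -3576.2$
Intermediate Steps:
$F{\left(J,y \right)} = - \frac{y}{4}$ ($F{\left(J,y \right)} = y \left(- \frac{1}{4}\right) = - \frac{y}{4}$)
$I{\left(u,C \right)} = 12$ ($I{\left(u,C \right)} = 3 \cdot 4 = 12$)
$D = \frac{345}{4}$ ($D = \left(- \frac{1}{4}\right) \left(-5\right) 69 = \frac{5}{4} \cdot 69 = \frac{345}{4} \approx 86.25$)
$\frac{\left(-1038 - 59\right) \left(10 + 1294\right)}{\left(-32 + I{\left(0,5 \right)}\right)^{2}} + \frac{D}{-3473} = \frac{\left(-1038 - 59\right) \left(10 + 1294\right)}{\left(-32 + 12\right)^{2}} + \frac{345}{4 \left(-3473\right)} = \frac{\left(-1097\right) 1304}{\left(-20\right)^{2}} + \frac{345}{4} \left(- \frac{1}{3473}\right) = - \frac{1430488}{400} - \frac{15}{604} = \left(-1430488\right) \frac{1}{400} - \frac{15}{604} = - \frac{178811}{50} - \frac{15}{604} = - \frac{54001297}{15100}$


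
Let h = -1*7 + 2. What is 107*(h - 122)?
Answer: -13589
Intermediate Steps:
h = -5 (h = -7 + 2 = -5)
107*(h - 122) = 107*(-5 - 122) = 107*(-127) = -13589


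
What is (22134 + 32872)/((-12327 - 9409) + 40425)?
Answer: 55006/18689 ≈ 2.9432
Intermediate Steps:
(22134 + 32872)/((-12327 - 9409) + 40425) = 55006/(-21736 + 40425) = 55006/18689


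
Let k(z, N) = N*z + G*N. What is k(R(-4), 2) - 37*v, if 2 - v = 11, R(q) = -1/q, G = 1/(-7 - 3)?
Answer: 3333/10 ≈ 333.30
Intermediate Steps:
G = -⅒ (G = 1/(-10) = -⅒ ≈ -0.10000)
k(z, N) = -N/10 + N*z (k(z, N) = N*z - N/10 = -N/10 + N*z)
v = -9 (v = 2 - 1*11 = 2 - 11 = -9)
k(R(-4), 2) - 37*v = 2*(-⅒ - 1/(-4)) - 37*(-9) = 2*(-⅒ - 1*(-¼)) + 333 = 2*(-⅒ + ¼) + 333 = 2*(3/20) + 333 = 3/10 + 333 = 3333/10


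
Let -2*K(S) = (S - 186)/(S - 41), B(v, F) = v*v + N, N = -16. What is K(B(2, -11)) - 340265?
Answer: -18034144/53 ≈ -3.4027e+5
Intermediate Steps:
B(v, F) = -16 + v² (B(v, F) = v*v - 16 = v² - 16 = -16 + v²)
K(S) = -(-186 + S)/(2*(-41 + S)) (K(S) = -(S - 186)/(2*(S - 41)) = -(-186 + S)/(2*(-41 + S)))
K(B(2, -11)) - 340265 = (186 - (-16 + 2²))/(2*(-41 + (-16 + 2²))) - 340265 = (186 - (-16 + 4))/(2*(-41 + (-16 + 4))) - 340265 = (186 - 1*(-12))/(2*(-41 - 12)) - 340265 = (½)*(186 + 12)/(-53) - 340265 = (½)*(-1/53)*198 - 340265 = -99/53 - 340265 = -18034144/53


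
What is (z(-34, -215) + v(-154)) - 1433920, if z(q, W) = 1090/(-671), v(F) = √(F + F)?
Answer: -962161410/671 + 2*I*√77 ≈ -1.4339e+6 + 17.55*I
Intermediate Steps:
v(F) = √2*√F (v(F) = √(2*F) = √2*√F)
z(q, W) = -1090/671 (z(q, W) = 1090*(-1/671) = -1090/671)
(z(-34, -215) + v(-154)) - 1433920 = (-1090/671 + √2*√(-154)) - 1433920 = (-1090/671 + √2*(I*√154)) - 1433920 = (-1090/671 + 2*I*√77) - 1433920 = -962161410/671 + 2*I*√77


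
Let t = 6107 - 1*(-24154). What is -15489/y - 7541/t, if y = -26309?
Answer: 270316460/796136649 ≈ 0.33954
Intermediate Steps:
t = 30261 (t = 6107 + 24154 = 30261)
-15489/y - 7541/t = -15489/(-26309) - 7541/30261 = -15489*(-1/26309) - 7541*1/30261 = 15489/26309 - 7541/30261 = 270316460/796136649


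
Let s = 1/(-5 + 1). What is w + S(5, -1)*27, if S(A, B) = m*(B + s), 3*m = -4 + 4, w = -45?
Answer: -45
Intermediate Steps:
m = 0 (m = (-4 + 4)/3 = (⅓)*0 = 0)
s = -¼ (s = 1/(-4) = -¼ ≈ -0.25000)
S(A, B) = 0 (S(A, B) = 0*(B - ¼) = 0*(-¼ + B) = 0)
w + S(5, -1)*27 = -45 + 0*27 = -45 + 0 = -45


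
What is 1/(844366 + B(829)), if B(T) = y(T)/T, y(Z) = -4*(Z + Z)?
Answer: 1/844358 ≈ 1.1843e-6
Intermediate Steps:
y(Z) = -8*Z
B(T) = -8 (B(T) = (-8*T)/T = -8)
1/(844366 + B(829)) = 1/(844366 - 8) = 1/844358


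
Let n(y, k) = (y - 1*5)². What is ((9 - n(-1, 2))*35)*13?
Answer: -12285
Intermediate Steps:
n(y, k) = (-5 + y)² (n(y, k) = (y - 5)² = (-5 + y)²)
((9 - n(-1, 2))*35)*13 = ((9 - (-5 - 1)²)*35)*13 = ((9 - 1*(-6)²)*35)*13 = ((9 - 1*36)*35)*13 = ((9 - 36)*35)*13 = -27*35*13 = -945*13 = -12285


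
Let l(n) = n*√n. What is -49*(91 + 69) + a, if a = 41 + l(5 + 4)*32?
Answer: -6935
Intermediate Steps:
l(n) = n^(3/2)
a = 905 (a = 41 + (5 + 4)^(3/2)*32 = 41 + 9^(3/2)*32 = 41 + 27*32 = 41 + 864 = 905)
-49*(91 + 69) + a = -49*(91 + 69) + 905 = -49*160 + 905 = -7840 + 905 = -6935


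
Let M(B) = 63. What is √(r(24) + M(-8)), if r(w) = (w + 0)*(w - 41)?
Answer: I*√345 ≈ 18.574*I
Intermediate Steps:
r(w) = w*(-41 + w)
√(r(24) + M(-8)) = √(24*(-41 + 24) + 63) = √(24*(-17) + 63) = √(-408 + 63) = √(-345) = I*√345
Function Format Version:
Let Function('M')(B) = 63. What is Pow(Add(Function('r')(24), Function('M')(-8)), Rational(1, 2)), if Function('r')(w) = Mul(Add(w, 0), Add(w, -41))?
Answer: Mul(I, Pow(345, Rational(1, 2))) ≈ Mul(18.574, I)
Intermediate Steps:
Function('r')(w) = Mul(w, Add(-41, w))
Pow(Add(Function('r')(24), Function('M')(-8)), Rational(1, 2)) = Pow(Add(Mul(24, Add(-41, 24)), 63), Rational(1, 2)) = Pow(Add(Mul(24, -17), 63), Rational(1, 2)) = Pow(Add(-408, 63), Rational(1, 2)) = Pow(-345, Rational(1, 2)) = Mul(I, Pow(345, Rational(1, 2)))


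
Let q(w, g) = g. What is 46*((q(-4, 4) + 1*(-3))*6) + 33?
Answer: 309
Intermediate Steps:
46*((q(-4, 4) + 1*(-3))*6) + 33 = 46*((4 + 1*(-3))*6) + 33 = 46*((4 - 3)*6) + 33 = 46*(1*6) + 33 = 46*6 + 33 = 276 + 33 = 309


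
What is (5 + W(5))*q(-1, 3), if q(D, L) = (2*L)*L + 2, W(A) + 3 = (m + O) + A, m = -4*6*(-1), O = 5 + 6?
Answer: 840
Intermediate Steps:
O = 11
m = 24 (m = -24*(-1) = 24)
W(A) = 32 + A (W(A) = -3 + ((24 + 11) + A) = -3 + (35 + A) = 32 + A)
q(D, L) = 2 + 2*L² (q(D, L) = 2*L² + 2 = 2 + 2*L²)
(5 + W(5))*q(-1, 3) = (5 + (32 + 5))*(2 + 2*3²) = (5 + 37)*(2 + 2*9) = 42*(2 + 18) = 42*20 = 840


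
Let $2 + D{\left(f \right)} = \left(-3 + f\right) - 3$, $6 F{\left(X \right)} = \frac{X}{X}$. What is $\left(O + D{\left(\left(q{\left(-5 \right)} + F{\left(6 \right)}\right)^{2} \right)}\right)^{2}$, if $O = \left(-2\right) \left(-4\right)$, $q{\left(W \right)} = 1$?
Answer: $\frac{2401}{1296} \approx 1.8526$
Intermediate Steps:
$F{\left(X \right)} = \frac{1}{6}$ ($F{\left(X \right)} = \frac{X \frac{1}{X}}{6} = \frac{1}{6} \cdot 1 = \frac{1}{6}$)
$D{\left(f \right)} = -8 + f$ ($D{\left(f \right)} = -2 + \left(\left(-3 + f\right) - 3\right) = -2 + \left(-6 + f\right) = -8 + f$)
$O = 8$
$\left(O + D{\left(\left(q{\left(-5 \right)} + F{\left(6 \right)}\right)^{2} \right)}\right)^{2} = \left(8 - \left(8 - \left(1 + \frac{1}{6}\right)^{2}\right)\right)^{2} = \left(8 - \left(8 - \left(\frac{7}{6}\right)^{2}\right)\right)^{2} = \left(8 + \left(-8 + \frac{49}{36}\right)\right)^{2} = \left(8 - \frac{239}{36}\right)^{2} = \left(\frac{49}{36}\right)^{2} = \frac{2401}{1296}$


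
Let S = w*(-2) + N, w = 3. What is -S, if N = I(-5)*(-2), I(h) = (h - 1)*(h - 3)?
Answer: 102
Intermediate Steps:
I(h) = (-1 + h)*(-3 + h)
N = -96 (N = (3 + (-5)**2 - 4*(-5))*(-2) = (3 + 25 + 20)*(-2) = 48*(-2) = -96)
S = -102 (S = 3*(-2) - 96 = -6 - 96 = -102)
-S = -1*(-102) = 102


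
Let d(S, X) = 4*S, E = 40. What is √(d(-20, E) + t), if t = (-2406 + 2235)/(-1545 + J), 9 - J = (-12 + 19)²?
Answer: I*√200706965/1585 ≈ 8.9382*I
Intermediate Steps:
J = -40 (J = 9 - (-12 + 19)² = 9 - 1*7² = 9 - 1*49 = 9 - 49 = -40)
t = 171/1585 (t = (-2406 + 2235)/(-1545 - 40) = -171/(-1585) = -171*(-1/1585) = 171/1585 ≈ 0.10789)
√(d(-20, E) + t) = √(4*(-20) + 171/1585) = √(-80 + 171/1585) = √(-126629/1585) = I*√200706965/1585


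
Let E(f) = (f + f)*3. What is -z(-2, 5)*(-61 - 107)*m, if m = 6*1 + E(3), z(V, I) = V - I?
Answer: -28224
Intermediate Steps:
E(f) = 6*f (E(f) = (2*f)*3 = 6*f)
m = 24 (m = 6*1 + 6*3 = 6 + 18 = 24)
-z(-2, 5)*(-61 - 107)*m = -(-2 - 1*5)*(-61 - 107)*24 = -(-2 - 5)*(-168)*24 = -(-7*(-168))*24 = -1176*24 = -1*28224 = -28224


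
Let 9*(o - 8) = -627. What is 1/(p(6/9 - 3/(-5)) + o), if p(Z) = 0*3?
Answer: -3/185 ≈ -0.016216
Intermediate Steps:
o = -185/3 (o = 8 + (1/9)*(-627) = 8 - 209/3 = -185/3 ≈ -61.667)
p(Z) = 0
1/(p(6/9 - 3/(-5)) + o) = 1/(0 - 185/3) = 1/(-185/3) = -3/185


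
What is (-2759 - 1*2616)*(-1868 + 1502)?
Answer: 1967250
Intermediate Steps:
(-2759 - 1*2616)*(-1868 + 1502) = (-2759 - 2616)*(-366) = -5375*(-366) = 1967250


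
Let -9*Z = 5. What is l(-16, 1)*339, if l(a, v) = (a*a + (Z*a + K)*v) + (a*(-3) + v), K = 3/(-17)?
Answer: 5423774/51 ≈ 1.0635e+5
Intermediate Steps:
K = -3/17 (K = 3*(-1/17) = -3/17 ≈ -0.17647)
Z = -5/9 (Z = -⅑*5 = -5/9 ≈ -0.55556)
l(a, v) = v + a² - 3*a + v*(-3/17 - 5*a/9) (l(a, v) = (a*a + (-5*a/9 - 3/17)*v) + (a*(-3) + v) = (a² + (-3/17 - 5*a/9)*v) + (-3*a + v) = (a² + v*(-3/17 - 5*a/9)) + (v - 3*a) = v + a² - 3*a + v*(-3/17 - 5*a/9))
l(-16, 1)*339 = ((-16)² - 3*(-16) + (14/17)*1 - 5/9*(-16)*1)*339 = (256 + 48 + 14/17 + 80/9)*339 = (47998/153)*339 = 5423774/51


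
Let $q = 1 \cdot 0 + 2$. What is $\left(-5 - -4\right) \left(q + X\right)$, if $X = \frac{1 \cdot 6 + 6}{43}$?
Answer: $- \frac{98}{43} \approx -2.2791$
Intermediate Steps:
$q = 2$ ($q = 0 + 2 = 2$)
$X = \frac{12}{43}$ ($X = \left(6 + 6\right) \frac{1}{43} = 12 \cdot \frac{1}{43} = \frac{12}{43} \approx 0.27907$)
$\left(-5 - -4\right) \left(q + X\right) = \left(-5 - -4\right) \left(2 + \frac{12}{43}\right) = \left(-5 + 4\right) \frac{98}{43} = \left(-1\right) \frac{98}{43} = - \frac{98}{43}$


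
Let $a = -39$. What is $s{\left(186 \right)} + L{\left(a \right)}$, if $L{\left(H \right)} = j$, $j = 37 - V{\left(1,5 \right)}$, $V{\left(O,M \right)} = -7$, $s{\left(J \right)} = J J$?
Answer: $34640$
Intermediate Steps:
$s{\left(J \right)} = J^{2}$
$j = 44$ ($j = 37 - -7 = 37 + 7 = 44$)
$L{\left(H \right)} = 44$
$s{\left(186 \right)} + L{\left(a \right)} = 186^{2} + 44 = 34596 + 44 = 34640$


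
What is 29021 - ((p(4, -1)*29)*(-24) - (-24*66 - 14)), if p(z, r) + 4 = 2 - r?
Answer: 26727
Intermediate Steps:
p(z, r) = -2 - r (p(z, r) = -4 + (2 - r) = -2 - r)
29021 - ((p(4, -1)*29)*(-24) - (-24*66 - 14)) = 29021 - (((-2 - 1*(-1))*29)*(-24) - (-24*66 - 14)) = 29021 - (((-2 + 1)*29)*(-24) - (-1584 - 14)) = 29021 - (-1*29*(-24) - 1*(-1598)) = 29021 - (-29*(-24) + 1598) = 29021 - (696 + 1598) = 29021 - 1*2294 = 29021 - 2294 = 26727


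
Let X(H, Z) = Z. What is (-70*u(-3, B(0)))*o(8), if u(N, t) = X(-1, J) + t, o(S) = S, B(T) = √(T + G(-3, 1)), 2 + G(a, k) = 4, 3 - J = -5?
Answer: -4480 - 560*√2 ≈ -5272.0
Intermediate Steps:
J = 8 (J = 3 - 1*(-5) = 3 + 5 = 8)
G(a, k) = 2 (G(a, k) = -2 + 4 = 2)
B(T) = √(2 + T) (B(T) = √(T + 2) = √(2 + T))
u(N, t) = 8 + t
(-70*u(-3, B(0)))*o(8) = -70*(8 + √(2 + 0))*8 = -70*(8 + √2)*8 = (-560 - 70*√2)*8 = -4480 - 560*√2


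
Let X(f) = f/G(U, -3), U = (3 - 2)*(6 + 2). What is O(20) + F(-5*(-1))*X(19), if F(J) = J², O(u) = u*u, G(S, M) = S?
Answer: 3675/8 ≈ 459.38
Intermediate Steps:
U = 8 (U = 1*8 = 8)
X(f) = f/8
O(u) = u²
O(20) + F(-5*(-1))*X(19) = 20² + (-5*(-1))²*((⅛)*19) = 400 + 5²*(19/8) = 400 + 25*(19/8) = 400 + 475/8 = 3675/8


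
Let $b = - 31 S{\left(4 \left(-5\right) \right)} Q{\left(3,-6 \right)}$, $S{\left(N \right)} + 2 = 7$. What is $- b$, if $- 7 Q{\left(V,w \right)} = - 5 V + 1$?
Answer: $310$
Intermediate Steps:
$Q{\left(V,w \right)} = - \frac{1}{7} + \frac{5 V}{7}$ ($Q{\left(V,w \right)} = - \frac{- 5 V + 1}{7} = - \frac{1 - 5 V}{7} = - \frac{1}{7} + \frac{5 V}{7}$)
$S{\left(N \right)} = 5$ ($S{\left(N \right)} = -2 + 7 = 5$)
$b = -310$ ($b = \left(-31\right) 5 \left(- \frac{1}{7} + \frac{5}{7} \cdot 3\right) = - 155 \left(- \frac{1}{7} + \frac{15}{7}\right) = \left(-155\right) 2 = -310$)
$- b = \left(-1\right) \left(-310\right) = 310$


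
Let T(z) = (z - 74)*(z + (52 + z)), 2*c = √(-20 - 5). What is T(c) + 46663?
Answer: 85605/2 - 240*I ≈ 42803.0 - 240.0*I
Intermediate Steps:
c = 5*I/2 (c = √(-20 - 5)/2 = √(-25)/2 = (5*I)/2 = 5*I/2 ≈ 2.5*I)
T(z) = (-74 + z)*(52 + 2*z)
T(c) + 46663 = (-3848 - 240*I + 2*(5*I/2)²) + 46663 = (-3848 - 240*I + 2*(-25/4)) + 46663 = (-3848 - 240*I - 25/2) + 46663 = (-7721/2 - 240*I) + 46663 = 85605/2 - 240*I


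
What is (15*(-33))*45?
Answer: -22275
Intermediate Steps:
(15*(-33))*45 = -495*45 = -22275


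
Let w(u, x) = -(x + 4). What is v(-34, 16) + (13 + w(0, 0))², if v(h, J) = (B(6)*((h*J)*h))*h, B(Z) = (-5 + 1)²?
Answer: -10061743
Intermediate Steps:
w(u, x) = -4 - x (w(u, x) = -(4 + x) = -4 - x)
B(Z) = 16 (B(Z) = (-4)² = 16)
v(h, J) = 16*J*h³ (v(h, J) = (16*((h*J)*h))*h = (16*((J*h)*h))*h = (16*(J*h²))*h = (16*J*h²)*h = 16*J*h³)
v(-34, 16) + (13 + w(0, 0))² = 16*16*(-34)³ + (13 + (-4 - 1*0))² = 16*16*(-39304) + (13 + (-4 + 0))² = -10061824 + (13 - 4)² = -10061824 + 9² = -10061824 + 81 = -10061743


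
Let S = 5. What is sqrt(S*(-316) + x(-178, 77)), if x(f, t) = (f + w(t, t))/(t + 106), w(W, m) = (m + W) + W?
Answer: I*sqrt(52902921)/183 ≈ 39.746*I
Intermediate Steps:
w(W, m) = m + 2*W (w(W, m) = (W + m) + W = m + 2*W)
x(f, t) = (f + 3*t)/(106 + t) (x(f, t) = (f + (t + 2*t))/(t + 106) = (f + 3*t)/(106 + t))
sqrt(S*(-316) + x(-178, 77)) = sqrt(5*(-316) + (-178 + 3*77)/(106 + 77)) = sqrt(-1580 + (-178 + 231)/183) = sqrt(-1580 + (1/183)*53) = sqrt(-1580 + 53/183) = sqrt(-289087/183) = I*sqrt(52902921)/183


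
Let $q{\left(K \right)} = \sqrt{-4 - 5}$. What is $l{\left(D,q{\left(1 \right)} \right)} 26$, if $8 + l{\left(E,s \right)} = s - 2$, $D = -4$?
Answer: $-260 + 78 i \approx -260.0 + 78.0 i$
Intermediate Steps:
$q{\left(K \right)} = 3 i$ ($q{\left(K \right)} = \sqrt{-9} = 3 i$)
$l{\left(E,s \right)} = -10 + s$ ($l{\left(E,s \right)} = -8 + \left(s - 2\right) = -8 + \left(-2 + s\right) = -10 + s$)
$l{\left(D,q{\left(1 \right)} \right)} 26 = \left(-10 + 3 i\right) 26 = -260 + 78 i$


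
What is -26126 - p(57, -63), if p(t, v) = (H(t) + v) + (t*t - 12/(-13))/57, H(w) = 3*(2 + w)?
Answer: -6495363/247 ≈ -26297.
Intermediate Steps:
H(w) = 6 + 3*w
p(t, v) = 1486/247 + v + 3*t + t²/57 (p(t, v) = ((6 + 3*t) + v) + (t*t - 12/(-13))/57 = (6 + v + 3*t) + (t² - 12*(-1/13))*(1/57) = (6 + v + 3*t) + (t² + 12/13)*(1/57) = (6 + v + 3*t) + (12/13 + t²)*(1/57) = (6 + v + 3*t) + (4/247 + t²/57) = 1486/247 + v + 3*t + t²/57)
-26126 - p(57, -63) = -26126 - (1486/247 - 63 + 3*57 + (1/57)*57²) = -26126 - (1486/247 - 63 + 171 + (1/57)*3249) = -26126 - (1486/247 - 63 + 171 + 57) = -26126 - 1*42241/247 = -26126 - 42241/247 = -6495363/247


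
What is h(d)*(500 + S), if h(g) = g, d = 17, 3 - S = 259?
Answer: 4148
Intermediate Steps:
S = -256 (S = 3 - 1*259 = 3 - 259 = -256)
h(d)*(500 + S) = 17*(500 - 256) = 17*244 = 4148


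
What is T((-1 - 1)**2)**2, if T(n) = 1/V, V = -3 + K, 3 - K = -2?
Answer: 1/4 ≈ 0.25000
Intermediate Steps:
K = 5 (K = 3 - 1*(-2) = 3 + 2 = 5)
V = 2 (V = -3 + 5 = 2)
T(n) = 1/2
T((-1 - 1)**2)**2 = (1/2)**2 = 1/4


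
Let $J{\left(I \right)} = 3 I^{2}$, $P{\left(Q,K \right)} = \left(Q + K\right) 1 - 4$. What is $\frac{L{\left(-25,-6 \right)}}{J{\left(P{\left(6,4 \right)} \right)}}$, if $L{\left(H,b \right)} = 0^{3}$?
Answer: $0$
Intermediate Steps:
$P{\left(Q,K \right)} = -4 + K + Q$ ($P{\left(Q,K \right)} = \left(K + Q\right) 1 - 4 = \left(K + Q\right) - 4 = -4 + K + Q$)
$L{\left(H,b \right)} = 0$
$\frac{L{\left(-25,-6 \right)}}{J{\left(P{\left(6,4 \right)} \right)}} = \frac{0}{3 \left(-4 + 4 + 6\right)^{2}} = \frac{0}{3 \cdot 6^{2}} = \frac{0}{3 \cdot 36} = \frac{0}{108} = 0 \cdot \frac{1}{108} = 0$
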